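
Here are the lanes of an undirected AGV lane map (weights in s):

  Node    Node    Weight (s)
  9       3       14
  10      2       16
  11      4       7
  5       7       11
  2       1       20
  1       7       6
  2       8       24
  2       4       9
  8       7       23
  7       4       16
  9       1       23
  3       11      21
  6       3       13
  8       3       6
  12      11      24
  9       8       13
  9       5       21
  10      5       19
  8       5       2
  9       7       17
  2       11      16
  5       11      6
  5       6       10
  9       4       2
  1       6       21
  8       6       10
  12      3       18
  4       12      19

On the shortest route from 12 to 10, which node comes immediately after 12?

Enumerating some paths:
12 → 3 → 8 → 5 → 10: 18+6+2+19 = 45
12 → 4 → 2 → 10: 19+9+16 = 44
12 → 11 → 5 → 10: 24+6+19 = 49
12 → 4 → 11 → 5 → 10: 19+7+6+19 = 51
The minimum is 44 s via 12 → 4 → 2 → 10.
So from 12 the first move is to 4.

4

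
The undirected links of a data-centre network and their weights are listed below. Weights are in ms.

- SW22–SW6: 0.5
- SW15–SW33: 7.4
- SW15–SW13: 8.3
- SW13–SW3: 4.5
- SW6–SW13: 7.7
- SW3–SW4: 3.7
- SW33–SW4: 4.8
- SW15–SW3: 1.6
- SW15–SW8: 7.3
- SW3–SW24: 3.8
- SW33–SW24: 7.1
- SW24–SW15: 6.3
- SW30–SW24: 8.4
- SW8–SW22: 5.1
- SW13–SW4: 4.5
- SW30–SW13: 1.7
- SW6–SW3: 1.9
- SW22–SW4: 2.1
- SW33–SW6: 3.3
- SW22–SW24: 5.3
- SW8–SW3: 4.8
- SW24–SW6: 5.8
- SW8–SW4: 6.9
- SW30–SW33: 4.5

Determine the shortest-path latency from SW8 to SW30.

Candidate routes:
SW8–SW3–SW13–SW30: 4.8+4.5+1.7 = 11
SW8–SW4–SW13–SW30: 6.9+4.5+1.7 = 13.1
Cheapest is SW8–SW3–SW13–SW30 at 11 ms.

11 ms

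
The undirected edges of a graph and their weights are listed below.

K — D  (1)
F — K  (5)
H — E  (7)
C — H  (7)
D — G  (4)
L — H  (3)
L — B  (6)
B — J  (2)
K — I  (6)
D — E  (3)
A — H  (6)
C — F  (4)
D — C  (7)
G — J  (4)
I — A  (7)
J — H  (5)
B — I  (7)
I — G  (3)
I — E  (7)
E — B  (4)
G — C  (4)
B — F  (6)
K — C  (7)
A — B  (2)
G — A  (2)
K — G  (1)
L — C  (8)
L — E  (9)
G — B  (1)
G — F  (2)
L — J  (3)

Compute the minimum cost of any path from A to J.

Settle nodes by increasing distance from A:
A: 0
B: 2  (via A)
G: 2  (via A)
K: 3  (via G)
D: 4  (via K)
F: 4  (via G)
J: 4  (via B)
Shortest route: A–B–J = 4.

4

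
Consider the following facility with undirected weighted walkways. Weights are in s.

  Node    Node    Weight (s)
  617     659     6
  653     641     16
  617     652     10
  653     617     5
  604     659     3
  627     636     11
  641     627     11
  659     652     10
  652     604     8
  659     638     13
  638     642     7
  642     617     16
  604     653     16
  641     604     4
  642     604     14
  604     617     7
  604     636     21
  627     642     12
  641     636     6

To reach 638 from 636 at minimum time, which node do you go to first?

Compare a few routes:
636 → 641 → 604 → 659 → 638: 6+4+3+13 = 26
636 → 641 → 627 → 642 → 638: 6+11+12+7 = 36
636 → 627 → 642 → 638: 11+12+7 = 30
636 → 641 → 604 → 642 → 638: 6+4+14+7 = 31
The minimum is 26 s via 636 → 641 → 604 → 659 → 638.
So from 636 the first move is to 641.

641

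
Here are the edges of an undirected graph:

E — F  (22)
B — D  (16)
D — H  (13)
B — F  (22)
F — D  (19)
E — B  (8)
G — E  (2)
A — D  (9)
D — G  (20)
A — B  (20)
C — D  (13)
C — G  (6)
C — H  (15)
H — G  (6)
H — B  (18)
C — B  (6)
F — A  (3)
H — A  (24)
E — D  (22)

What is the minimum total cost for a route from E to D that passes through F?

Shortest E→F: E–F = 22
Shortest F→D: F–A–D = 12
Total via F: 22 + 12 = 34.

34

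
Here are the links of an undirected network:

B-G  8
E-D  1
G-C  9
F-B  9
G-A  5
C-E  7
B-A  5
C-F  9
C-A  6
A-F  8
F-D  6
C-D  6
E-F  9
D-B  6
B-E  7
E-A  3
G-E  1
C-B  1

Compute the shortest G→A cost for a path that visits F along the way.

Best G to F: G → E → D → F costing 8
Best F to A: F → A costing 8
Total via F: 8 + 8 = 16.

16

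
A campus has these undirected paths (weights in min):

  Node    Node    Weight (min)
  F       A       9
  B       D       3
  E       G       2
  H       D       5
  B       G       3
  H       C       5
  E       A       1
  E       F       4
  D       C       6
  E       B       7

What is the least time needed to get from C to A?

Enumerating some paths:
C → D → B → E → A: 6+3+7+1 = 17
C → D → B → G → E → A: 6+3+3+2+1 = 15
C → H → D → B → G → E → A: 5+5+3+3+2+1 = 19
Cheapest is C → D → B → G → E → A at 15 min.

15 min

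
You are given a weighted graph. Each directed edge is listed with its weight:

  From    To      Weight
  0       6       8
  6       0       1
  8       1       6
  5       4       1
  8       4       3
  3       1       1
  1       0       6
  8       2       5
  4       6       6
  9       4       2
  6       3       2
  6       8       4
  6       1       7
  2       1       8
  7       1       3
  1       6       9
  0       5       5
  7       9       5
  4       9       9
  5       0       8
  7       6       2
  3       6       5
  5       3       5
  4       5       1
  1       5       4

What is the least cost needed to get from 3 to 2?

14

Settle nodes by increasing distance from 3:
3: 0
1: 1  (via 3)
5: 5  (via 1)
6: 5  (via 3)
0: 6  (via 6)
4: 6  (via 5)
8: 9  (via 6)
2: 14  (via 8)
Shortest route: 3–6–8–2 = 14.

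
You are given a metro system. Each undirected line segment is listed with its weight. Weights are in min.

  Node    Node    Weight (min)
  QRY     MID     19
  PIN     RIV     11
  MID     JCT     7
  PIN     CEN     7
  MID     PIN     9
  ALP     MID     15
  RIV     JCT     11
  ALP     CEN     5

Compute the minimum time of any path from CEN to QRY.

Compare a few routes:
CEN - PIN - MID - QRY: 7+9+19 = 35
CEN - ALP - MID - QRY: 5+15+19 = 39
Cheapest is CEN - PIN - MID - QRY at 35 min.

35 min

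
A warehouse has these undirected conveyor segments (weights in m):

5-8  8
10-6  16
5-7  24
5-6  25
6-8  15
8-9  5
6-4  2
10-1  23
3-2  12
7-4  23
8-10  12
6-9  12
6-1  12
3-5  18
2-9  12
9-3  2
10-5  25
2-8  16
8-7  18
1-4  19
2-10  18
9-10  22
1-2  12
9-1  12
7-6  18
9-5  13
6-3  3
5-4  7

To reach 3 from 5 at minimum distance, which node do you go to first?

Compare a few routes:
5 → 8 → 9 → 3: 8+5+2 = 15
5 → 9 → 3: 13+2 = 15
5 → 4 → 6 → 3: 7+2+3 = 12
Cheapest is 5 → 4 → 6 → 3 at 12 m.
So from 5 the first move is to 4.

4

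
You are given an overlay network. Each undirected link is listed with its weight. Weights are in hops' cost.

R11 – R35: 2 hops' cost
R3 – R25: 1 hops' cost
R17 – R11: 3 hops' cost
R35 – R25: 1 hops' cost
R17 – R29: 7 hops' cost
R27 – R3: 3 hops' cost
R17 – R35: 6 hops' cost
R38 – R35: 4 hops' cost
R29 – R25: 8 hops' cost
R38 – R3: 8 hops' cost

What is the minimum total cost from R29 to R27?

12 hops' cost

Settle nodes by increasing distance from R29:
R29: 0
R17: 7  (via R29)
R25: 8  (via R29)
R3: 9  (via R25)
R35: 9  (via R25)
R11: 10  (via R17)
R27: 12  (via R3)
Shortest route: R29–R25–R3–R27 = 12 hops' cost.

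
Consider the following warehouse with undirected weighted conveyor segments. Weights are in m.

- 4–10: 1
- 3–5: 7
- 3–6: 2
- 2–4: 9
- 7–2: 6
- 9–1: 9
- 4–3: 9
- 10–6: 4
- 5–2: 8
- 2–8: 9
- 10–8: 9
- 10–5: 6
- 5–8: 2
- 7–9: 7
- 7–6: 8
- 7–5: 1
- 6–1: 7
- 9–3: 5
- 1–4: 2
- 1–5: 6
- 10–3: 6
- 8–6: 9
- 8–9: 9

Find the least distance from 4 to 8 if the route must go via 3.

Shortest 4→3: 4–10–3 = 7
Best 3 to 8: 3–5–8 costing 9
Total via 3: 7 + 9 = 16 m.

16 m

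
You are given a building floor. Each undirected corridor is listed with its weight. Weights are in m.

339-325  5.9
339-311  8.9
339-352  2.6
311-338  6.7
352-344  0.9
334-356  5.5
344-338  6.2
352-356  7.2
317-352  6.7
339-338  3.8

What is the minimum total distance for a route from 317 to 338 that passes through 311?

Best 317 to 311: 317–352–339–311 costing 18.2
Best 311 to 338: 311–338 costing 6.7
Total via 311: 18.2 + 6.7 = 24.9 m.

24.9 m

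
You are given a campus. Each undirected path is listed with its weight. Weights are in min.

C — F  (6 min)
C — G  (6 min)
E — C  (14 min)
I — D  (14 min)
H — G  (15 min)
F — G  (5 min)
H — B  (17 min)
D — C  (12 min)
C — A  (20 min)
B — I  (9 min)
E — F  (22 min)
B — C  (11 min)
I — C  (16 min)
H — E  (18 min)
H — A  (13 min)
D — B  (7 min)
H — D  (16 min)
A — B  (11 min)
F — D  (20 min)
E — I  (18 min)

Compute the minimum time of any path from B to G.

17 min

Candidate routes:
B–D–C–G: 7+12+6 = 25
B–C–F–G: 11+6+5 = 22
B–C–G: 11+6 = 17
The minimum is 17 min via B–C–G.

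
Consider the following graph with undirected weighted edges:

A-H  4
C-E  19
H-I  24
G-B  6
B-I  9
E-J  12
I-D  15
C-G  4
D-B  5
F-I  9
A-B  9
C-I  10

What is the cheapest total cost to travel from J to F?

Enumerating some paths:
J → E → C → G → B → D → I → F: 12+19+4+6+5+15+9 = 70
J → E → C → G → B → A → H → I → F: 12+19+4+6+9+4+24+9 = 87
J → E → C → G → B → I → F: 12+19+4+6+9+9 = 59
J → E → C → I → F: 12+19+10+9 = 50
Cheapest is J → E → C → I → F at 50.

50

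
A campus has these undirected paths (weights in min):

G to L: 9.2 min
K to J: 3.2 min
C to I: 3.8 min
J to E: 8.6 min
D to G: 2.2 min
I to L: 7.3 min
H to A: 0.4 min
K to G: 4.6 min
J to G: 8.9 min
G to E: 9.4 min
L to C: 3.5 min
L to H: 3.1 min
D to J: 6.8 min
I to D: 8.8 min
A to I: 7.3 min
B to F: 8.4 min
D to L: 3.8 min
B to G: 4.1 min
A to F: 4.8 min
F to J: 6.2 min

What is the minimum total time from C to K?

Settle nodes by increasing distance from C:
C: 0
L: 3.5  (via C)
I: 3.8  (via C)
H: 6.6  (via L)
A: 7  (via H)
D: 7.3  (via L)
G: 9.5  (via D)
F: 11.8  (via A)
B: 13.6  (via G)
J: 14.1  (via D)
K: 14.1  (via G)
Shortest route: C–L–D–G–K = 14.1 min.

14.1 min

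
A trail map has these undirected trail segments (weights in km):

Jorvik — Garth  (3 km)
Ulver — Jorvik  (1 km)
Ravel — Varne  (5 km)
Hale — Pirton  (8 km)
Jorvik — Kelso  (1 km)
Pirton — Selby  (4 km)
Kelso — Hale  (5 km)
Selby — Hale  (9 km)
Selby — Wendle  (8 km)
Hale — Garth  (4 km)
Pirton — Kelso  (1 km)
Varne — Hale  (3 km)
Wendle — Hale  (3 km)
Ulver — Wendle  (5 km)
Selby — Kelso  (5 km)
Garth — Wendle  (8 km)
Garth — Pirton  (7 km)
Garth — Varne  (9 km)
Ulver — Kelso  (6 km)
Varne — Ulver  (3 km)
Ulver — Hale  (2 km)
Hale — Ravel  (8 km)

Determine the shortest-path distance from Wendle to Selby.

Shortest distances from Wendle:
Wendle: 0
Hale: 3  (via Wendle)
Ulver: 5  (via Wendle)
Jorvik: 6  (via Ulver)
Varne: 6  (via Hale)
Garth: 7  (via Hale)
Kelso: 7  (via Jorvik)
Selby: 8  (via Wendle)
Shortest route: Wendle–Selby = 8 km.

8 km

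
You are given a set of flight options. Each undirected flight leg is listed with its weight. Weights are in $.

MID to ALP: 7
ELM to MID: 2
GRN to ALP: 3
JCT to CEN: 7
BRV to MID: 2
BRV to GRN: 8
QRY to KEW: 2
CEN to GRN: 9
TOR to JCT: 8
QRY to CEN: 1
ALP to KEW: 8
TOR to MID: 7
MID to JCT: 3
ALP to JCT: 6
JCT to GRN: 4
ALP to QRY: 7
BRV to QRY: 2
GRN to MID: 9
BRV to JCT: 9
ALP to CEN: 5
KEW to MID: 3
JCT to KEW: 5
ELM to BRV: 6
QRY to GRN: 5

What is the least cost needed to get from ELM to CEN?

Candidate routes:
ELM - MID - JCT - CEN: 2+3+7 = 12
ELM - MID - BRV - QRY - CEN: 2+2+2+1 = 7
ELM - BRV - QRY - CEN: 6+2+1 = 9
ELM - MID - KEW - QRY - CEN: 2+3+2+1 = 8
The minimum is $7 via ELM - MID - BRV - QRY - CEN.

$7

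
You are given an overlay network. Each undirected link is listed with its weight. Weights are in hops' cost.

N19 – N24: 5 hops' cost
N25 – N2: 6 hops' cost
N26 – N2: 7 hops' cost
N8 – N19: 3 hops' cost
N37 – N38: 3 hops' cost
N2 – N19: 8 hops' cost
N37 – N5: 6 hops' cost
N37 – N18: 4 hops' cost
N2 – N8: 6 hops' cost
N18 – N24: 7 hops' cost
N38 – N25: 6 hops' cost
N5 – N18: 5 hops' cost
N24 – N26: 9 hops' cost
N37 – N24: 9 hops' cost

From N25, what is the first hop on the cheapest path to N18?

Compare a few routes:
N25 - N38 - N37 - N5 - N18: 6+3+6+5 = 20
N25 - N38 - N37 - N18: 6+3+4 = 13
N25 - N2 - N19 - N24 - N18: 6+8+5+7 = 26
N25 - N38 - N37 - N24 - N18: 6+3+9+7 = 25
Cheapest is N25 - N38 - N37 - N18 at 13 hops' cost.
So from N25 the first move is to N38.

N38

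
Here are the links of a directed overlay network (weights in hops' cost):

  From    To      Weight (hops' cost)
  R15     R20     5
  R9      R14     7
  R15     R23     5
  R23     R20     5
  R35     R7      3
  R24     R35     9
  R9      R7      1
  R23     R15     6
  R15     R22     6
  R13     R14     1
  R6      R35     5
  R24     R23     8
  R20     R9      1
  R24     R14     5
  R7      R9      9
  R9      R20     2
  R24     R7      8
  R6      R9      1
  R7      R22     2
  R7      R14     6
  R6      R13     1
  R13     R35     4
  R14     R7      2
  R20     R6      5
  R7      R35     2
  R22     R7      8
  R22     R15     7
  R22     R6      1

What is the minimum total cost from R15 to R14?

Settle nodes by increasing distance from R15:
R15: 0
R20: 5  (via R15)
R23: 5  (via R15)
R22: 6  (via R15)
R9: 6  (via R20)
R6: 7  (via R22)
R7: 7  (via R9)
R13: 8  (via R6)
R35: 9  (via R7)
R14: 9  (via R13)
Shortest route: R15 → R22 → R6 → R13 → R14 = 9 hops' cost.

9 hops' cost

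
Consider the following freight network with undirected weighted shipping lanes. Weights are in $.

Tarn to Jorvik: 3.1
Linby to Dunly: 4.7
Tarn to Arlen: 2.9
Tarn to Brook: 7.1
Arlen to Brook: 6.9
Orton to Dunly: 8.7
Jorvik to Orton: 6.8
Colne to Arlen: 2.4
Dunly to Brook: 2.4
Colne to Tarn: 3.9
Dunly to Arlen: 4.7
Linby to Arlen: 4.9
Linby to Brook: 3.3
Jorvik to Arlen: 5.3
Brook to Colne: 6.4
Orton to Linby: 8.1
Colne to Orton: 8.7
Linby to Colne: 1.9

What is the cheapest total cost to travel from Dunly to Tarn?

Shortest distances from Dunly:
Dunly: 0
Brook: 2.4  (via Dunly)
Linby: 4.7  (via Dunly)
Arlen: 4.7  (via Dunly)
Colne: 6.6  (via Linby)
Tarn: 7.6  (via Arlen)
Shortest route: Dunly → Arlen → Tarn = $7.6.

$7.6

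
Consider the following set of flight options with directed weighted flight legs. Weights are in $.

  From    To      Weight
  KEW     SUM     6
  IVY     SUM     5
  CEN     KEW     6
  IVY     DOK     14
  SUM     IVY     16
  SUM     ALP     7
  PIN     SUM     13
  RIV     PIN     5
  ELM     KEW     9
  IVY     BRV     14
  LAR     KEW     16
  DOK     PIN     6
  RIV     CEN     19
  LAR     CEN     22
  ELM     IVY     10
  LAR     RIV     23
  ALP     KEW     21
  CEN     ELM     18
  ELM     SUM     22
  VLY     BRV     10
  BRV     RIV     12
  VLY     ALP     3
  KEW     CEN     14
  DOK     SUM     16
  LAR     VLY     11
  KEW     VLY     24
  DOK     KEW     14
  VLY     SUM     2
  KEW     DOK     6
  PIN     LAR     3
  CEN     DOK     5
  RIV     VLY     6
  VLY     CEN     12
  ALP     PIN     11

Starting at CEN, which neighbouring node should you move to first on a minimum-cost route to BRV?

Compare a few routes:
CEN - DOK - PIN - LAR - VLY - BRV: 5+6+3+11+10 = 35
CEN - KEW - DOK - PIN - LAR - VLY - BRV: 6+6+6+3+11+10 = 42
CEN - KEW - SUM - IVY - BRV: 6+6+16+14 = 42
CEN - KEW - VLY - BRV: 6+24+10 = 40
Cheapest is CEN - DOK - PIN - LAR - VLY - BRV at $35.
So from CEN the first move is to DOK.

DOK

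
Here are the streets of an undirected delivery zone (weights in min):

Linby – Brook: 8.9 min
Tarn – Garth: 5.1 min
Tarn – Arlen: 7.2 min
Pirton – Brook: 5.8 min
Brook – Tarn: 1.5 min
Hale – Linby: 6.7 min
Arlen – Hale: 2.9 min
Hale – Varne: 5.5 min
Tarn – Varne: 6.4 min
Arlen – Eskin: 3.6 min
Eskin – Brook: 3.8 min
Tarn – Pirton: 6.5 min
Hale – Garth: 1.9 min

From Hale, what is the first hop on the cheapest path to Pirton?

Garth

Enumerating some paths:
Hale - Arlen - Eskin - Brook - Pirton: 2.9+3.6+3.8+5.8 = 16.1
Hale - Garth - Tarn - Pirton: 1.9+5.1+6.5 = 13.5
Hale - Garth - Tarn - Brook - Pirton: 1.9+5.1+1.5+5.8 = 14.3
Cheapest is Hale - Garth - Tarn - Pirton at 13.5 min.
So from Hale the first move is to Garth.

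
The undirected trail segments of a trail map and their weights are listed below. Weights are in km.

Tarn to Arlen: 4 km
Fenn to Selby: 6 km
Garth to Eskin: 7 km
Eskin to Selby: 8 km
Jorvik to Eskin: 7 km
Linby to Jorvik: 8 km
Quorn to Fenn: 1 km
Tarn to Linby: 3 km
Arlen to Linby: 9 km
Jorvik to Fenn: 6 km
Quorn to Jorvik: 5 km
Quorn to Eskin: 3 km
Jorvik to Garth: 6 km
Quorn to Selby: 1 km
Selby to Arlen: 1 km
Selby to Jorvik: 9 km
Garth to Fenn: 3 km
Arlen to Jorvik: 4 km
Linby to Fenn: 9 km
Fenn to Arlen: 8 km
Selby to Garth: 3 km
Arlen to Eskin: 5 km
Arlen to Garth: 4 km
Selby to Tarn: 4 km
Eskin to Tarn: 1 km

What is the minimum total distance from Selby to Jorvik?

Settle nodes by increasing distance from Selby:
Selby: 0
Arlen: 1  (via Selby)
Quorn: 1  (via Selby)
Fenn: 2  (via Quorn)
Garth: 3  (via Selby)
Eskin: 4  (via Quorn)
Tarn: 4  (via Selby)
Jorvik: 5  (via Arlen)
Shortest route: Selby → Arlen → Jorvik = 5 km.

5 km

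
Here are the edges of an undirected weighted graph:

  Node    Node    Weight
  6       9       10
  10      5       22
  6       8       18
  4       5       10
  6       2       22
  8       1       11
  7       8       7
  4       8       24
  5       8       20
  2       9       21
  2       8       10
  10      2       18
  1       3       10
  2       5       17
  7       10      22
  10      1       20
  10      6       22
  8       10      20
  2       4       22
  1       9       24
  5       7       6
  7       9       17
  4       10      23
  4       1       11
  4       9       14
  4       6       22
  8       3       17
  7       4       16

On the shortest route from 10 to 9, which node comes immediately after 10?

6

Candidate routes:
10 - 6 - 9: 22+10 = 32
10 - 7 - 9: 22+17 = 39
10 - 4 - 9: 23+14 = 37
10 - 2 - 9: 18+21 = 39
The minimum is 32 via 10 - 6 - 9.
So from 10 the first move is to 6.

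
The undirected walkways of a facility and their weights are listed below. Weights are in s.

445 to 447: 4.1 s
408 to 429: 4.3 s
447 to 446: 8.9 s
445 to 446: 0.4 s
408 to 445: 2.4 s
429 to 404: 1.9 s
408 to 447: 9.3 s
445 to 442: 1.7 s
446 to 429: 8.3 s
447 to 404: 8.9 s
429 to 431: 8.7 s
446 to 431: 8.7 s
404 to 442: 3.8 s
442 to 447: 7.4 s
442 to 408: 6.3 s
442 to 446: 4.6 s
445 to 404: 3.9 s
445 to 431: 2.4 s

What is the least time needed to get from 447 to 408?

Enumerating some paths:
447–442–445–408: 7.4+1.7+2.4 = 11.5
447–408: 9.3 = 9.3
447–446–445–408: 8.9+0.4+2.4 = 11.7
447–445–408: 4.1+2.4 = 6.5
The minimum is 6.5 s via 447–445–408.

6.5 s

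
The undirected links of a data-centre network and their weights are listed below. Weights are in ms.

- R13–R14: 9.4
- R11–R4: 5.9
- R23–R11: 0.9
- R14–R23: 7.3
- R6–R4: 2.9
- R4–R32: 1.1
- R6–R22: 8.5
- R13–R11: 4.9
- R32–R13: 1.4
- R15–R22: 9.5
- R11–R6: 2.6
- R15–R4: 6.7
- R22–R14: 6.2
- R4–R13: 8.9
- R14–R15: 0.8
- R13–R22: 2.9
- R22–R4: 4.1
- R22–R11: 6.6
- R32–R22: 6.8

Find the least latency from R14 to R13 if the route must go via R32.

Best R14 to R32: R14–R15–R4–R32 costing 8.6
Shortest R32→R13: R32–R13 = 1.4
Total via R32: 8.6 + 1.4 = 10 ms.

10 ms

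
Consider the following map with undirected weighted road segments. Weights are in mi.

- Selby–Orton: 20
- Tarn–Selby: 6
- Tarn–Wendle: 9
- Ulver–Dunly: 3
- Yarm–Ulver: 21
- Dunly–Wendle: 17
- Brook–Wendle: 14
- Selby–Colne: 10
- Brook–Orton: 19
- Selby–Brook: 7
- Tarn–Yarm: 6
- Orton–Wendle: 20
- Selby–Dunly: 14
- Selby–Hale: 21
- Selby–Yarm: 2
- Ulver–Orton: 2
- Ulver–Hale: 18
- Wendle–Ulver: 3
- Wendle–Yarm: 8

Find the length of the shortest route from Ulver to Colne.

23 mi

Enumerating some paths:
Ulver - Dunly - Selby - Colne: 3+14+10 = 27
Ulver - Wendle - Yarm - Selby - Colne: 3+8+2+10 = 23
The minimum is 23 mi via Ulver - Wendle - Yarm - Selby - Colne.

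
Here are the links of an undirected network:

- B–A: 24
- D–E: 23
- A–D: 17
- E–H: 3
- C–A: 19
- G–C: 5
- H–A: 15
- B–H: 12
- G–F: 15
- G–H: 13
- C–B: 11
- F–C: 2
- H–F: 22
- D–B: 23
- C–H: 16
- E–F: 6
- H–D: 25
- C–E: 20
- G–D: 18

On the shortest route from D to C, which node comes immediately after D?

G

Enumerating some paths:
D - G - F - C: 18+15+2 = 35
D - E - F - C: 23+6+2 = 31
D - G - C: 18+5 = 23
D - B - C: 23+11 = 34
The minimum is 23 via D - G - C.
So from D the first move is to G.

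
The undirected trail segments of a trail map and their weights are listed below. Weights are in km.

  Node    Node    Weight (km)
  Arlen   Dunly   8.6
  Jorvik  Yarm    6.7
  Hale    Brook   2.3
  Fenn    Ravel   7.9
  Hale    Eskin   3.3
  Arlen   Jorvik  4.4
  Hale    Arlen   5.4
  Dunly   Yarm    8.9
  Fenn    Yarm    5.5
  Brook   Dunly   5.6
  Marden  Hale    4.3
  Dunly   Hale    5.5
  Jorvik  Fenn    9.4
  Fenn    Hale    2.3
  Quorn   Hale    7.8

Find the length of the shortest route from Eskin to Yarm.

Compare a few routes:
Eskin–Hale–Arlen–Jorvik–Yarm: 3.3+5.4+4.4+6.7 = 19.8
Eskin–Hale–Brook–Dunly–Yarm: 3.3+2.3+5.6+8.9 = 20.1
Eskin–Hale–Fenn–Yarm: 3.3+2.3+5.5 = 11.1
Eskin–Hale–Dunly–Yarm: 3.3+5.5+8.9 = 17.7
The minimum is 11.1 km via Eskin–Hale–Fenn–Yarm.

11.1 km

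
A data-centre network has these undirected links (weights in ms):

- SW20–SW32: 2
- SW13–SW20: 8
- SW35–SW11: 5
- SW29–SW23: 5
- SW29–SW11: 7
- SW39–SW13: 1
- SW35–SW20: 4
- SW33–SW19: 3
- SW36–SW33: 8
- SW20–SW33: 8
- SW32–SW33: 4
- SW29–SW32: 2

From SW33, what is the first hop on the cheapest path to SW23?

SW32

Candidate routes:
SW33–SW20–SW32–SW29–SW23: 8+2+2+5 = 17
SW33–SW32–SW20–SW35–SW11–SW29–SW23: 4+2+4+5+7+5 = 27
SW33–SW32–SW29–SW23: 4+2+5 = 11
The minimum is 11 ms via SW33–SW32–SW29–SW23.
So from SW33 the first move is to SW32.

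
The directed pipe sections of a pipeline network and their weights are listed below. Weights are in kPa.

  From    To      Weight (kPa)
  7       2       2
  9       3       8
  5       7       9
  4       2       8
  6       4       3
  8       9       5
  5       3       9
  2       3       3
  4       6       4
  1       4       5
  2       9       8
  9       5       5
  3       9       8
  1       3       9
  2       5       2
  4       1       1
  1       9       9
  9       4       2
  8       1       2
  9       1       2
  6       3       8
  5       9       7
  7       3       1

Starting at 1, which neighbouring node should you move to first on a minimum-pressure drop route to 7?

9

Enumerating some paths:
1–9–5–7: 9+5+9 = 23
1–4–2–5–7: 5+8+2+9 = 24
1–9–4–2–5–7: 9+2+8+2+9 = 30
Cheapest is 1–9–5–7 at 23 kPa.
So from 1 the first move is to 9.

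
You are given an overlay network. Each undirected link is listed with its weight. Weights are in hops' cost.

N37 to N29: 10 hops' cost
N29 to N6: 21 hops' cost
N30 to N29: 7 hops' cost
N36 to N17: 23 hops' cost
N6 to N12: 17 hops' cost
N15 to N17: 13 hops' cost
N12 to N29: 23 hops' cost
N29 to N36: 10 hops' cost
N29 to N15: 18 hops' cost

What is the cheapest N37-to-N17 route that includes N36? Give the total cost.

Best N37 to N36: N37–N29–N36 costing 20
Best N36 to N17: N36–N17 costing 23
Total via N36: 20 + 23 = 43 hops' cost.

43 hops' cost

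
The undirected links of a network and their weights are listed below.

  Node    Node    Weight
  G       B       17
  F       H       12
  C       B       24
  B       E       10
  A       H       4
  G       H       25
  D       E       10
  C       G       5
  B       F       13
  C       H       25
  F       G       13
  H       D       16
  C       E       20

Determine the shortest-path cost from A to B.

Candidate routes:
A → H → G → B: 4+25+17 = 46
A → H → F → B: 4+12+13 = 29
A → H → D → E → B: 4+16+10+10 = 40
A → H → F → G → B: 4+12+13+17 = 46
Cheapest is A → H → F → B at 29.

29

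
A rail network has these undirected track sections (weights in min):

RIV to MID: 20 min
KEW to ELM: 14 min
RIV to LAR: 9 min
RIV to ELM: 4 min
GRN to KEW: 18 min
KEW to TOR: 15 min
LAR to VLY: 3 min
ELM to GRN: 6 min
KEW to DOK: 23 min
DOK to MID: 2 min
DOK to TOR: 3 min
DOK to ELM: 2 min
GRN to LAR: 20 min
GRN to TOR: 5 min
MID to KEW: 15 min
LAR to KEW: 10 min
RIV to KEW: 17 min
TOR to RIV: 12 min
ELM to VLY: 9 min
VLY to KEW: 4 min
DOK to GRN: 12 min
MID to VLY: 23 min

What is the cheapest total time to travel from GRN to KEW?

Shortest distances from GRN:
GRN: 0
TOR: 5  (via GRN)
ELM: 6  (via GRN)
DOK: 8  (via TOR)
MID: 10  (via DOK)
RIV: 10  (via ELM)
VLY: 15  (via ELM)
LAR: 18  (via VLY)
KEW: 18  (via GRN)
Shortest route: GRN → KEW = 18 min.

18 min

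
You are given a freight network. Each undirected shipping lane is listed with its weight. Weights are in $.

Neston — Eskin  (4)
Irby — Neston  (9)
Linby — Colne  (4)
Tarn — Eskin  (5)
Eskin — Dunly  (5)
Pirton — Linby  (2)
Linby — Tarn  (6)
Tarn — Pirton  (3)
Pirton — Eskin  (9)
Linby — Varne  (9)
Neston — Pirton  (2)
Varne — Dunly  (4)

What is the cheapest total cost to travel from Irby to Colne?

Settle nodes by increasing distance from Irby:
Irby: 0
Neston: 9  (via Irby)
Pirton: 11  (via Neston)
Eskin: 13  (via Neston)
Linby: 13  (via Pirton)
Tarn: 14  (via Pirton)
Colne: 17  (via Linby)
Shortest route: Irby–Neston–Pirton–Linby–Colne = $17.

$17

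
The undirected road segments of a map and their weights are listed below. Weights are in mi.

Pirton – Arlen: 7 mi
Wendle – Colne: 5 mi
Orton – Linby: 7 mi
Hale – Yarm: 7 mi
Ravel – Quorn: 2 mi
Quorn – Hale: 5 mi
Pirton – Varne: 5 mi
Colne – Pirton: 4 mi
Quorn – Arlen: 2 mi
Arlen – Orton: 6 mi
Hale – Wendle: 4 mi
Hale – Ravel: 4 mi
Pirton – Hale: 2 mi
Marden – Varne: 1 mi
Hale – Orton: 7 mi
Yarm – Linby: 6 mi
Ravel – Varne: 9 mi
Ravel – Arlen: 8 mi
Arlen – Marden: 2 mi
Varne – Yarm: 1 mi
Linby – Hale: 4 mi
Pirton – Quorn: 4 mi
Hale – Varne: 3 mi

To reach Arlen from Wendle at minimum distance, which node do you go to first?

Hale

Enumerating some paths:
Wendle - Hale - Quorn - Arlen: 4+5+2 = 11
Wendle - Hale - Pirton - Quorn - Arlen: 4+2+4+2 = 12
Wendle - Hale - Ravel - Quorn - Arlen: 4+4+2+2 = 12
Wendle - Hale - Varne - Marden - Arlen: 4+3+1+2 = 10
The minimum is 10 mi via Wendle - Hale - Varne - Marden - Arlen.
So from Wendle the first move is to Hale.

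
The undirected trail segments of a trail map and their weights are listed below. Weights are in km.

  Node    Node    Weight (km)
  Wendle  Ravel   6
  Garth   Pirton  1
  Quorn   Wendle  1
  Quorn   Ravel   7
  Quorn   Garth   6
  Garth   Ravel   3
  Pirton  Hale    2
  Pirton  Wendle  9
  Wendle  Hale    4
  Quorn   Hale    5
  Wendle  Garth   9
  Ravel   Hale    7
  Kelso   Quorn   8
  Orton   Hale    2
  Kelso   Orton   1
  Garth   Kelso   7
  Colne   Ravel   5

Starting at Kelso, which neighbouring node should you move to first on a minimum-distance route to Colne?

Enumerating some paths:
Kelso - Orton - Hale - Ravel - Colne: 1+2+7+5 = 15
Kelso - Orton - Hale - Pirton - Garth - Ravel - Colne: 1+2+2+1+3+5 = 14
Kelso - Garth - Ravel - Colne: 7+3+5 = 15
Cheapest is Kelso - Orton - Hale - Pirton - Garth - Ravel - Colne at 14 km.
So from Kelso the first move is to Orton.

Orton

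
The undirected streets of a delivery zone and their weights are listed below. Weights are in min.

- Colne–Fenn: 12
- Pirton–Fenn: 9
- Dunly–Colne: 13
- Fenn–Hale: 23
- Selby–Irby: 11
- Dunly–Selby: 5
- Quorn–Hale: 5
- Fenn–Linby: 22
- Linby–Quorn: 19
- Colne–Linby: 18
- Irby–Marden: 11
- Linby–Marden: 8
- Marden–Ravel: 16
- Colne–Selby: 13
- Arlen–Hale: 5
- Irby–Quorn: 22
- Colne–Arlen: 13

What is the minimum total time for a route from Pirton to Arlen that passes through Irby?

Shortest Pirton→Irby: Pirton → Fenn → Colne → Selby → Irby = 45
Shortest Irby→Arlen: Irby → Quorn → Hale → Arlen = 32
Total via Irby: 45 + 32 = 77 min.

77 min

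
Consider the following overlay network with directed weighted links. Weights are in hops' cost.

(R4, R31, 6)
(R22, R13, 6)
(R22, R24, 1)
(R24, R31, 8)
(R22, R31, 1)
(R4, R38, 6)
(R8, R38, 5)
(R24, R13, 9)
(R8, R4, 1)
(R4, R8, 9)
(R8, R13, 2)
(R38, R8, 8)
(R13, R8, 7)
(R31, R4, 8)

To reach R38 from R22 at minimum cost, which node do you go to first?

Enumerating some paths:
R22–R31–R4–R38: 1+8+6 = 15
R22–R13–R8–R4–R38: 6+7+1+6 = 20
R22–R13–R8–R38: 6+7+5 = 18
R22–R24–R13–R8–R38: 1+9+7+5 = 22
Cheapest is R22–R31–R4–R38 at 15 hops' cost.
So from R22 the first move is to R31.

R31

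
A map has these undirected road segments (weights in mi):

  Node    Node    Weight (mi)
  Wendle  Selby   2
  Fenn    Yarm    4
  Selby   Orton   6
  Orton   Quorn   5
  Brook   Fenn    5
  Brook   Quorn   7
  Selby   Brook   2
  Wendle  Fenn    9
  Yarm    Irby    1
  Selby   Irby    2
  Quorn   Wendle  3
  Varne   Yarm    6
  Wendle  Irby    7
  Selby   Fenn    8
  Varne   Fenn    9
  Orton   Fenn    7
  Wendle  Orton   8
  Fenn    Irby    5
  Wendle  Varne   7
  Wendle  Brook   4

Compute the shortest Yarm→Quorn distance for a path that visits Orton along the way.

14 mi

Shortest Yarm→Orton: Yarm → Irby → Selby → Orton = 9
Best Orton to Quorn: Orton → Quorn costing 5
Total via Orton: 9 + 5 = 14 mi.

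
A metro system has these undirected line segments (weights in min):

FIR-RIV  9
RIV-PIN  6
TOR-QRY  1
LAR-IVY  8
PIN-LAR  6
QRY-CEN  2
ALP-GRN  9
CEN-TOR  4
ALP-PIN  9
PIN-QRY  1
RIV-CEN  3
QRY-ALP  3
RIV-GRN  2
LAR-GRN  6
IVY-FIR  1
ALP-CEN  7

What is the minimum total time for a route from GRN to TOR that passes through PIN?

10 min

Shortest GRN→PIN: GRN–RIV–PIN = 8
Best PIN to TOR: PIN–QRY–TOR costing 2
Total via PIN: 8 + 2 = 10 min.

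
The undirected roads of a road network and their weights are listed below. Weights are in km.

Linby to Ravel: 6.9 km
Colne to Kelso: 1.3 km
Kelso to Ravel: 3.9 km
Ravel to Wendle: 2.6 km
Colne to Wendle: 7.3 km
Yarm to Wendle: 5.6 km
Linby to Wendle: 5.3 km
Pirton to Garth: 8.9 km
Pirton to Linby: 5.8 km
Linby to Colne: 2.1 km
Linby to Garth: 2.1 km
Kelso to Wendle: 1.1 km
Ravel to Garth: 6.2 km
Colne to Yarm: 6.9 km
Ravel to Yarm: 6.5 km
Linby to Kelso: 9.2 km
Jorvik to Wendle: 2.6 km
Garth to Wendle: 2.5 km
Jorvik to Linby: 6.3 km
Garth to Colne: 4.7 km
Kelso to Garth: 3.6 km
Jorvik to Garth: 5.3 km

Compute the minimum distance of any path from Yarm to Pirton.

14.8 km

Settle nodes by increasing distance from Yarm:
Yarm: 0
Wendle: 5.6  (via Yarm)
Ravel: 6.5  (via Yarm)
Kelso: 6.7  (via Wendle)
Colne: 6.9  (via Yarm)
Garth: 8.1  (via Wendle)
Jorvik: 8.2  (via Wendle)
Linby: 9  (via Colne)
Pirton: 14.8  (via Linby)
Shortest route: Yarm–Colne–Linby–Pirton = 14.8 km.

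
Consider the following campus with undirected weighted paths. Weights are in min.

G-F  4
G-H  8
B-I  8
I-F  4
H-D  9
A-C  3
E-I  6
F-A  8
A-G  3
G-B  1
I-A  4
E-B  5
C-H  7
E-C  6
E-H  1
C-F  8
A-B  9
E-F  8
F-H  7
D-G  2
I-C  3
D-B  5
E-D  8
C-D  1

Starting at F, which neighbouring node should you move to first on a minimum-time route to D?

Enumerating some paths:
F → G → D: 4+2 = 6
F → I → C → D: 4+3+1 = 8
F → C → D: 8+1 = 9
Cheapest is F → G → D at 6 min.
So from F the first move is to G.

G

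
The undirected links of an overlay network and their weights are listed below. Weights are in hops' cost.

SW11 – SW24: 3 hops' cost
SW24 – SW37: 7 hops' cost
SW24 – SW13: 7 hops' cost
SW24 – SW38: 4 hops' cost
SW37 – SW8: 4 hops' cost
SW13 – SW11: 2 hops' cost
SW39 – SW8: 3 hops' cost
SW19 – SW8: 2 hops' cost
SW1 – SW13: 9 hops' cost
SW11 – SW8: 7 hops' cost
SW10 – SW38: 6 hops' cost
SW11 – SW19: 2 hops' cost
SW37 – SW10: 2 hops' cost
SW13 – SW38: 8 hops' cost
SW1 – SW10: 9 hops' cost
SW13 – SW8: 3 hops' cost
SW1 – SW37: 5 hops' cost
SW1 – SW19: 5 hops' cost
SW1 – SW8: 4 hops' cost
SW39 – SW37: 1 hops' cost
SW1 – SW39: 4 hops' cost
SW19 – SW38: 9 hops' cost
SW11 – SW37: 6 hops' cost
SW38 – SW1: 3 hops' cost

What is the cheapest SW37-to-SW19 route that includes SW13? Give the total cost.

11 hops' cost

Shortest SW37→SW13: SW37–SW8–SW13 = 7
Shortest SW13→SW19: SW13–SW11–SW19 = 4
Total via SW13: 7 + 4 = 11 hops' cost.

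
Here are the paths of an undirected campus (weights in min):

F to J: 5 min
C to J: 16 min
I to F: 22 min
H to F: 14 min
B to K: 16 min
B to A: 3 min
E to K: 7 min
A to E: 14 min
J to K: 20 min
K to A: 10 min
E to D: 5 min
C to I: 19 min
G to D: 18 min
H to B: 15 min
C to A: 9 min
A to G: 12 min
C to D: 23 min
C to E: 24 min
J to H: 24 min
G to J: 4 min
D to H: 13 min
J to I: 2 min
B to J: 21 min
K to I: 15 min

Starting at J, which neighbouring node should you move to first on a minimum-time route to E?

I

Compare a few routes:
J - G - A - E: 4+12+14 = 30
J - I - K - E: 2+15+7 = 24
J - K - E: 20+7 = 27
J - G - D - E: 4+18+5 = 27
The minimum is 24 min via J - I - K - E.
So from J the first move is to I.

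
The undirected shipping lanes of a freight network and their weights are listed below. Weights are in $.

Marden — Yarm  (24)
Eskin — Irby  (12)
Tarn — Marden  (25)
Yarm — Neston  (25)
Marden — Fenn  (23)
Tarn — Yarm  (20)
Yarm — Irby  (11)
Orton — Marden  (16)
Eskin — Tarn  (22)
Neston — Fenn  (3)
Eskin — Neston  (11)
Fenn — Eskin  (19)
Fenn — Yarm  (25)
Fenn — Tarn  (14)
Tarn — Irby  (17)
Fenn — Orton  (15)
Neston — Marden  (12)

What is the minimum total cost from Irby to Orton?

$41

Running Dijkstra from Irby:
Irby: 0
Yarm: 11  (via Irby)
Eskin: 12  (via Irby)
Tarn: 17  (via Irby)
Neston: 23  (via Eskin)
Fenn: 26  (via Neston)
Marden: 35  (via Yarm)
Orton: 41  (via Fenn)
Shortest route: Irby → Eskin → Neston → Fenn → Orton = $41.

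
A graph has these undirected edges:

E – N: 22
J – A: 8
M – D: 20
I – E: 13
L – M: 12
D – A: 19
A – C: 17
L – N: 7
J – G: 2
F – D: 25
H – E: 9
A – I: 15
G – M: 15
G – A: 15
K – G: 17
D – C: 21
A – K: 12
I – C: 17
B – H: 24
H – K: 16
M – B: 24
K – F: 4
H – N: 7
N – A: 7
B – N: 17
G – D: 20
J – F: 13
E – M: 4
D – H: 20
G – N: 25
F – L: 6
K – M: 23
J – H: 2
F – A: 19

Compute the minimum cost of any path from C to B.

41

Enumerating some paths:
C–A–J–H–N–B: 17+8+2+7+17 = 51
C–A–J–H–B: 17+8+2+24 = 51
C–A–N–B: 17+7+17 = 41
C–A–N–H–B: 17+7+7+24 = 55
The minimum is 41 via C–A–N–B.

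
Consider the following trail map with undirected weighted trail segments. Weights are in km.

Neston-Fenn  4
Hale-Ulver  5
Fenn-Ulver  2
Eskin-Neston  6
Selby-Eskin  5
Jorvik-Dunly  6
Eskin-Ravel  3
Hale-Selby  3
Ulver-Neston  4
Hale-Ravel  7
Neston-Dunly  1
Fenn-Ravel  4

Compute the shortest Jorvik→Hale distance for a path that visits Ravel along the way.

Shortest Jorvik→Ravel: Jorvik → Dunly → Neston → Fenn → Ravel = 15
Shortest Ravel→Hale: Ravel → Hale = 7
Total via Ravel: 15 + 7 = 22 km.

22 km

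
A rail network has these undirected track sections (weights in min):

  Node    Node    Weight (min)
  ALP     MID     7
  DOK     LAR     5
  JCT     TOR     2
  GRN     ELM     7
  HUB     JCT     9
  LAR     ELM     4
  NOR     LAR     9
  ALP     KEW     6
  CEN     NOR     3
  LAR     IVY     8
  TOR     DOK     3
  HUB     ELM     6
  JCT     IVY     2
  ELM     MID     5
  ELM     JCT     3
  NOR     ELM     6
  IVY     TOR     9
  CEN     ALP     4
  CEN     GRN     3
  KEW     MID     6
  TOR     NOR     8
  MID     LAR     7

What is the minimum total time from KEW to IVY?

16 min

Settle nodes by increasing distance from KEW:
KEW: 0
ALP: 6  (via KEW)
MID: 6  (via KEW)
CEN: 10  (via ALP)
ELM: 11  (via MID)
NOR: 13  (via CEN)
LAR: 13  (via MID)
GRN: 13  (via CEN)
JCT: 14  (via ELM)
IVY: 16  (via JCT)
Shortest route: KEW–MID–ELM–JCT–IVY = 16 min.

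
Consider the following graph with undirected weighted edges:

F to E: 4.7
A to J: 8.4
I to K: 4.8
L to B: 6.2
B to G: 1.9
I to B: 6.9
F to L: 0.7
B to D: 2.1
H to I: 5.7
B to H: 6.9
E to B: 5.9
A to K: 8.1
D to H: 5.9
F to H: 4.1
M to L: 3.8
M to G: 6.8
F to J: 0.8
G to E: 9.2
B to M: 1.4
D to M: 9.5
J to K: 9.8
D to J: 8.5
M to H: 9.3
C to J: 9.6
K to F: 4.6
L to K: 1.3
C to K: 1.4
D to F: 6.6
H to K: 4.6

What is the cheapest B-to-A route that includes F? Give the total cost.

Shortest B→F: B–M–L–F = 5.9
Best F to A: F–J–A costing 9.2
Total via F: 5.9 + 9.2 = 15.1.

15.1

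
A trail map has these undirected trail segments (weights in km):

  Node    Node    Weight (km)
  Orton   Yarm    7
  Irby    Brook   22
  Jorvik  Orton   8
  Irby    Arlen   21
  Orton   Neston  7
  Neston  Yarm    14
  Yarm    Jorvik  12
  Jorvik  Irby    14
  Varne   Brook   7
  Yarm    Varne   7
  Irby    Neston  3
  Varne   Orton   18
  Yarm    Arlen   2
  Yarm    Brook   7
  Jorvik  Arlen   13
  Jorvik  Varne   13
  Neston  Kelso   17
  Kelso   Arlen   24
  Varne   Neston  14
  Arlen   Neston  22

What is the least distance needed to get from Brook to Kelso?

33 km

Shortest distances from Brook:
Brook: 0
Varne: 7  (via Brook)
Yarm: 7  (via Brook)
Arlen: 9  (via Yarm)
Orton: 14  (via Yarm)
Jorvik: 19  (via Yarm)
Neston: 21  (via Varne)
Irby: 22  (via Brook)
Kelso: 33  (via Arlen)
Shortest route: Brook → Yarm → Arlen → Kelso = 33 km.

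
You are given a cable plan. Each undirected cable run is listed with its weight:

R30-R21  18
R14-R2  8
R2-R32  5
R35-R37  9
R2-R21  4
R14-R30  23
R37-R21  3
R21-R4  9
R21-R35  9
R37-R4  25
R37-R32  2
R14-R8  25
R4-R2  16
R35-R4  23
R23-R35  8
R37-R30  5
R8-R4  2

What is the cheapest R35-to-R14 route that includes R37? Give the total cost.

Best R35 to R37: R35 → R37 costing 9
Shortest R37→R14: R37 → R32 → R2 → R14 = 15
Total via R37: 9 + 15 = 24.

24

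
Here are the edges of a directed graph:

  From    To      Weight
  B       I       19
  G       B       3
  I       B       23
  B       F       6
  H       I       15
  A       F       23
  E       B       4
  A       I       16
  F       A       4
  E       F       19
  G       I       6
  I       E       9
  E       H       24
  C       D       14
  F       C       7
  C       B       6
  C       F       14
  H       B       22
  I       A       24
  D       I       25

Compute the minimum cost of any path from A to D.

Candidate routes:
A–I–E–B–F–C–D: 16+9+4+6+7+14 = 56
A–I–E–F–C–D: 16+9+19+7+14 = 65
A–F–C–D: 23+7+14 = 44
Cheapest is A–F–C–D at 44.

44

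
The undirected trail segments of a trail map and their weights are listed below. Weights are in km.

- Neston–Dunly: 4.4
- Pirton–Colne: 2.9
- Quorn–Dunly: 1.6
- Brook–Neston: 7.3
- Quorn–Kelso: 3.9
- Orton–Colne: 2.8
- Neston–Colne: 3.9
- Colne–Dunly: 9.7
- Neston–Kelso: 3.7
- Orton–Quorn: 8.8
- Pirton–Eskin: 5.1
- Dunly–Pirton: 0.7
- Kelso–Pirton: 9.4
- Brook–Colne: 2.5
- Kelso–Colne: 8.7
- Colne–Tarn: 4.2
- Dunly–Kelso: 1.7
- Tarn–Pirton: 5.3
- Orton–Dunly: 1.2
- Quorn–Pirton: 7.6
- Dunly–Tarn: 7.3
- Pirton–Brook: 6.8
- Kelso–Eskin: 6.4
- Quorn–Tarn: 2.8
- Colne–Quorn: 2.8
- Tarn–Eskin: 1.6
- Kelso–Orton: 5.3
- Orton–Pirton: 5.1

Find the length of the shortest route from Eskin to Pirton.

5.1 km

Settle nodes by increasing distance from Eskin:
Eskin: 0
Tarn: 1.6  (via Eskin)
Quorn: 4.4  (via Tarn)
Pirton: 5.1  (via Eskin)
Shortest route: Eskin → Pirton = 5.1 km.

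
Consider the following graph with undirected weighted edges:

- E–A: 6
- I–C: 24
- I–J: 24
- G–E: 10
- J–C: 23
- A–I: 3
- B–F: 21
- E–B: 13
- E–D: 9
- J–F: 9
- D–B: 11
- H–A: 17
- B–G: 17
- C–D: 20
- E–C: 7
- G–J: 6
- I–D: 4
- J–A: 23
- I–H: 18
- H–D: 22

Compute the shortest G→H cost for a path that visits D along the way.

Shortest G→D: G → E → D = 19
Best D to H: D → H costing 22
Total via D: 19 + 22 = 41.

41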